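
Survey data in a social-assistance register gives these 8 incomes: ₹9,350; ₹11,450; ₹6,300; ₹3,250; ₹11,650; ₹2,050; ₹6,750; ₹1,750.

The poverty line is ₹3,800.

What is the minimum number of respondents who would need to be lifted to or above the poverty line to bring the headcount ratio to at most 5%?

3

Currently q = 3 of N = 8 are below the line (H = 0.375).
A headcount ratio of at most 5% allows at most ⌊0.05 × 8⌋ = 0 poor respondents.
So at least 3 − 0 = 3 must be lifted.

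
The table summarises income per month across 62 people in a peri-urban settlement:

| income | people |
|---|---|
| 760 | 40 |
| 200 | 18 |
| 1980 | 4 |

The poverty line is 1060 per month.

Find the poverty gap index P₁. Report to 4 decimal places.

0.4181

Below z: 18×200, 40×760 (q = 58 of N = 62).
Gap ratios (z−y)/z: (1060−200)/1060 = 0.8113 (×18); (1060−760)/1060 = 0.2830 (×40).
Sum of shortfalls = 25.924528; P₁ averages over all N: 25.924528 / 62 = 0.4181.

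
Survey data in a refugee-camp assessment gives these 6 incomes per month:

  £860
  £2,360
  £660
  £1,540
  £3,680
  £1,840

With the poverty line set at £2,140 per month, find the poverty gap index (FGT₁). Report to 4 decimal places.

Incomes under z: £660, £860, £1,540, £1,840 (q = 4 of N = 6).
Normalized shortfalls: (2140−660)/2140 = 0.6916; (2140−860)/2140 = 0.5981; (2140−1540)/2140 = 0.2804; (2140−1840)/2140 = 0.1402.
Sum of shortfalls = 1.710280; P₁ averages over all N: 1.710280 / 6 = 0.2850.

0.2850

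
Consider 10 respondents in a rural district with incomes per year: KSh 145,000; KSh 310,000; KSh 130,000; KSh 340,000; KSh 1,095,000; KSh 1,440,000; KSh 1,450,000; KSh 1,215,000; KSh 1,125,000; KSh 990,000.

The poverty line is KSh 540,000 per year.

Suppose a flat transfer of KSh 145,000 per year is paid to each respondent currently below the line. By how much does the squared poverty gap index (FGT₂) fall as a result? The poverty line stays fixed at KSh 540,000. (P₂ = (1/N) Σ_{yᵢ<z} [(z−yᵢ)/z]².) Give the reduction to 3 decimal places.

Before: below the line — KSh 130,000, KSh 145,000, KSh 310,000, KSh 340,000; squared poverty gap index (FGT₂) = 0.14301.
After the KSh 145,000 transfer: below the line — KSh 275,000, KSh 290,000, KSh 455,000, KSh 485,000; squared poverty gap index (FGT₂) = 0.04903.
Reduction = 0.14301 − 0.04903 = 0.094.

0.094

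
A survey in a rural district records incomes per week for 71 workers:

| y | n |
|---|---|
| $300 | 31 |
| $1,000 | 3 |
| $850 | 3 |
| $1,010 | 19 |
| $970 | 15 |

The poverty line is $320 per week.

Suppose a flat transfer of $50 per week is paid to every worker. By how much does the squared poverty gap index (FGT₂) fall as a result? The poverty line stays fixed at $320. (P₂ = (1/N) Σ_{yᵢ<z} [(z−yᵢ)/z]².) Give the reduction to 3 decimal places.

Before: below the line — 31×$300; squared poverty gap index (FGT₂) = 0.00171.
After the $50 transfer: below the line — none; squared poverty gap index (FGT₂) = 0.00000.
Reduction = 0.00171 − 0.00000 = 0.002.

0.002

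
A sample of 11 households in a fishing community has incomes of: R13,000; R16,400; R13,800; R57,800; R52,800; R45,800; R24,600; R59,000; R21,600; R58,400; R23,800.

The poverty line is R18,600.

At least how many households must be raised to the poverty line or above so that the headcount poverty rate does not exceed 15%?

2

3 of the 11 households are poor, so H = 3/11 = 0.273.
A headcount ratio of at most 15% allows at most ⌊0.15 × 11⌋ = 1 poor households.
So at least 3 − 1 = 2 must be lifted.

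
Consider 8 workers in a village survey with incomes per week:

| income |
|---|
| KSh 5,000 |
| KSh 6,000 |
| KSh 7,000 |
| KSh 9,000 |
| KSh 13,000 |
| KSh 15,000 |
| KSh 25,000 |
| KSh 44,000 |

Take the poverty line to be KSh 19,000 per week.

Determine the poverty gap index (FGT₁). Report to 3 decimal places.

0.388

Incomes under z: KSh 5,000, KSh 6,000, KSh 7,000, KSh 9,000, KSh 13,000, KSh 15,000 (q = 6 of N = 8).
Normalized shortfalls: (19000−5000)/19000 = 0.7368; (19000−6000)/19000 = 0.6842; (19000−7000)/19000 = 0.6316; (19000−9000)/19000 = 0.5263; (19000−13000)/19000 = 0.3158; (19000−15000)/19000 = 0.2105.
Sum of shortfalls = 3.105263; P₁ averages over all N: 3.105263 / 8 = 0.388.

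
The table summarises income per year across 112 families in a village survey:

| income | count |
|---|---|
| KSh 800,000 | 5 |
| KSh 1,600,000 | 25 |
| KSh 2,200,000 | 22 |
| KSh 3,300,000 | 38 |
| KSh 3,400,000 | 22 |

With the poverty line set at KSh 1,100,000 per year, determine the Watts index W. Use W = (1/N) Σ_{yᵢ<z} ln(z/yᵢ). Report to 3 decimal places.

Below z: 5×KSh 800,000 (q = 5 of N = 112).
Log shortfalls: ln(1100000/800000) = 0.3185 (×5).
W = 1.592269 / 112 = 0.014.

0.014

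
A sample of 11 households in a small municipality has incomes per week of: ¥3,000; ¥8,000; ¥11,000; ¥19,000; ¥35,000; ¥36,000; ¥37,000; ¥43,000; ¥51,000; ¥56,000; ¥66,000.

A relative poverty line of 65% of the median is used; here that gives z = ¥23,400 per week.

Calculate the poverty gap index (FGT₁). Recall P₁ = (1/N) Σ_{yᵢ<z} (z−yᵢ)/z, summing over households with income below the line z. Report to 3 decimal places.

Incomes under z: ¥3,000, ¥8,000, ¥11,000, ¥19,000 (q = 4 of N = 11).
Shortfall ratios: (23400−3000)/23400 = 0.8718; (23400−8000)/23400 = 0.6581; (23400−11000)/23400 = 0.5299; (23400−19000)/23400 = 0.1880.
Σ = 2.247863. Dividing by the full population N = 11 gives P₁ = 0.204.

0.204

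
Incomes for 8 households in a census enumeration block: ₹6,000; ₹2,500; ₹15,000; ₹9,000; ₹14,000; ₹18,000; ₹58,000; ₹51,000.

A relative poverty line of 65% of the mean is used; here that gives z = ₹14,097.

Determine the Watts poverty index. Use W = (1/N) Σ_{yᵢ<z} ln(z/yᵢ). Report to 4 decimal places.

0.3799

Incomes under z: ₹2,500, ₹6,000, ₹9,000, ₹14,000 (q = 4 of N = 8).
Log shortfalls: ln(14097/2500) = 1.7297; ln(14097/6000) = 0.8542; ln(14097/9000) = 0.4487; ln(14097/14000) = 0.0069.
W = 3.039516 / 8 = 0.3799.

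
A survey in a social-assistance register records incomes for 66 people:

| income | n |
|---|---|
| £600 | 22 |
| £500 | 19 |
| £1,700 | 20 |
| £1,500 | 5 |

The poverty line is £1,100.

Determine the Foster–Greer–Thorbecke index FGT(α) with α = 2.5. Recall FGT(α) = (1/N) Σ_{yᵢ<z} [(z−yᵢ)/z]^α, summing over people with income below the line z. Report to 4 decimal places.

Incomes under z: 19×£500, 22×£600 (q = 41 of N = 66).
Relative gaps: (1100−500)/1100 = 0.5455 (×19); (1100−600)/1100 = 0.4545 (×22).
Raised to α = 2.5: 0.21973 (×19); 0.13930 (×22).
Sum = 7.239483; FGT(2.5) = 7.239483 / 66 = 0.1097.

0.1097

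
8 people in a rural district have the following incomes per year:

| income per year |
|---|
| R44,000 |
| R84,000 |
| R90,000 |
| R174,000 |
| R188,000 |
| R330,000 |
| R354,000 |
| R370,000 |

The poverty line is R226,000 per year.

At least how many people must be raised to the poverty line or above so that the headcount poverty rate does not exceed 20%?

4

5 of the 8 people are poor, so H = 5/8 = 0.625.
A headcount ratio of at most 20% allows at most ⌊0.20 × 8⌋ = 1 poor people.
So at least 5 − 1 = 4 must be lifted.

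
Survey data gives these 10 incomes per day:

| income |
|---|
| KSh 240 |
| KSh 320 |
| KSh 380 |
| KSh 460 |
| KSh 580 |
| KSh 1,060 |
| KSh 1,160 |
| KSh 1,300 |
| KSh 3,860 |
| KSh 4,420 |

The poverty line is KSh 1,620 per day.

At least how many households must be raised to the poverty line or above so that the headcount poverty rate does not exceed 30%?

Currently q = 8 of N = 10 are below the line (H = 0.800).
A headcount ratio of at most 30% allows at most ⌊0.30 × 10⌋ = 3 poor households.
So at least 8 − 3 = 5 must be lifted.

5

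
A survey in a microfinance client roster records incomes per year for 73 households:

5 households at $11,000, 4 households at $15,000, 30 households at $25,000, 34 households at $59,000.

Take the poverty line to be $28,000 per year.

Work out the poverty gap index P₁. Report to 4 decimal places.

Below z: 5×$11,000, 4×$15,000, 30×$25,000 (q = 39 of N = 73).
Gap ratios (z−y)/z: (28000−11000)/28000 = 0.6071 (×5); (28000−15000)/28000 = 0.4643 (×4); (28000−25000)/28000 = 0.1071 (×30).
Sum of shortfalls = 8.107143; P₁ averages over all N: 8.107143 / 73 = 0.1111.

0.1111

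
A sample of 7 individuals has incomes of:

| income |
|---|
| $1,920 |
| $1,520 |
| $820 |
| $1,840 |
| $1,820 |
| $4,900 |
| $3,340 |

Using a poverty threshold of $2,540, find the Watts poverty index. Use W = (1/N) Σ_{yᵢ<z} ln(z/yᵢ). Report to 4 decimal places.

0.3685

Below the line: $820, $1,520, $1,820, $1,840, $1,920 (q = 5 of N = 7).
Log gaps: ln(2540/820) = 1.1306; ln(2540/1520) = 0.5135; ln(2540/1820) = 0.3333; ln(2540/1840) = 0.3224; ln(2540/1920) = 0.2798.
W = 2.579634 / 7 = 0.3685.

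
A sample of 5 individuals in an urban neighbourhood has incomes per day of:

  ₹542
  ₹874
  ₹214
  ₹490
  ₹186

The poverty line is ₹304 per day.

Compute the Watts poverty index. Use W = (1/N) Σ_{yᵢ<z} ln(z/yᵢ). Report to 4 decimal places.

Incomes under z: ₹186, ₹214 (q = 2 of N = 5).
ln(z/y) terms: ln(304/186) = 0.4913; ln(304/214) = 0.3511.
W = 0.842333 / 5 = 0.1685.

0.1685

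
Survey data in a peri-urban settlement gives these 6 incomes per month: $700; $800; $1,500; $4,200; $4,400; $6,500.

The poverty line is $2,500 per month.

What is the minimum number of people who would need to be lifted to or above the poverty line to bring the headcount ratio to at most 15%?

3

3 of the 6 people are poor, so H = 3/6 = 0.500.
A headcount ratio of at most 15% allows at most ⌊0.15 × 6⌋ = 0 poor people.
So at least 3 − 0 = 3 must be lifted.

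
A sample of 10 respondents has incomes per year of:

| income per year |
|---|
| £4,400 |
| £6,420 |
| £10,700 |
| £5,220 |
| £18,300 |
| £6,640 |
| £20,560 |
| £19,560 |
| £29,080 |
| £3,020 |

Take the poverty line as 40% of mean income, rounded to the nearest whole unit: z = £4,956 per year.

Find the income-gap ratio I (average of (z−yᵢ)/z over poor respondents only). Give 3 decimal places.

Below z: £3,020, £4,400 (q = 2 of N = 10).
Shortfall ratios (z−y)/z: 0.3906, 0.1122; sum = 0.502825.
The income-gap ratio divides by q (the poor only): 0.502825 / 2 = 0.251.

0.251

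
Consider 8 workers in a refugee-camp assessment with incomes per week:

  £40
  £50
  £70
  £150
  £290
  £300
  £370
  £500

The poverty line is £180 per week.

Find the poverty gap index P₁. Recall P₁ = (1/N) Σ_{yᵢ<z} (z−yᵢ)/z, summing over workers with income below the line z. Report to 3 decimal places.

Below z: £40, £50, £70, £150 (q = 4 of N = 8).
Shortfall ratios: (180−40)/180 = 0.7778; (180−50)/180 = 0.7222; (180−70)/180 = 0.6111; (180−150)/180 = 0.1667.
Σ = 2.277778. Dividing by the full population N = 8 gives P₁ = 0.285.

0.285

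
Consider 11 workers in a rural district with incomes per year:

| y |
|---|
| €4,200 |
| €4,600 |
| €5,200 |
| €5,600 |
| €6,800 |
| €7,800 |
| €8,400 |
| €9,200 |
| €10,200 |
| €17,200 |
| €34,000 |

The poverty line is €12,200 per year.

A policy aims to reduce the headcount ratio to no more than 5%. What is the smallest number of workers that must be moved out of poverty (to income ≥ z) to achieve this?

Currently q = 9 of N = 11 are below the line (H = 0.818).
A headcount ratio of at most 5% allows at most ⌊0.05 × 11⌋ = 0 poor workers.
So at least 9 − 0 = 9 must be lifted.

9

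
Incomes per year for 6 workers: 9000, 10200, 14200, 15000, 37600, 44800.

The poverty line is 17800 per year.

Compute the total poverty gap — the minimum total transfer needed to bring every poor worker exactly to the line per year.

Below z: 9000, 10200, 14200, 15000 (q = 4 of N = 6).
Individual gaps: 17800−9000 = 8800; 17800−10200 = 7600; 17800−14200 = 3600; 17800−15000 = 2800.
Aggregate gap = 22800.

22800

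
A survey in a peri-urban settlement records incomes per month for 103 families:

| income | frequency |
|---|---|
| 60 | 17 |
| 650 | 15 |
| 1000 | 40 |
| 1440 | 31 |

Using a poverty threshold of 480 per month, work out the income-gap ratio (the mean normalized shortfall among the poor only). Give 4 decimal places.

Below the line: 17×60 (q = 17 of N = 103).
Shortfall ratios (z−y)/z: 0.8750 (×17); sum = 14.875000.
I averages over the q = 17 poor units only: 14.875000 / 17 = 0.8750.

0.8750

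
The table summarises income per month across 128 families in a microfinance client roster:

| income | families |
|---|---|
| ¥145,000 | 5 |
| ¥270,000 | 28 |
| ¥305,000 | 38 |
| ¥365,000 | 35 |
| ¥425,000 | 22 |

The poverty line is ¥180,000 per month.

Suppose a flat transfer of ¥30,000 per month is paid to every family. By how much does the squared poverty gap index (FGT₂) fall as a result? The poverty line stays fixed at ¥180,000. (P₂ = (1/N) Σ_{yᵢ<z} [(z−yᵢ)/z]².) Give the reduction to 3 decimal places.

0.001

Before: below the line — 5×¥145,000; squared poverty gap index (FGT₂) = 0.00148.
After the ¥30,000 transfer: below the line — 5×¥175,000; squared poverty gap index (FGT₂) = 0.00003.
Reduction = 0.00148 − 0.00003 = 0.001.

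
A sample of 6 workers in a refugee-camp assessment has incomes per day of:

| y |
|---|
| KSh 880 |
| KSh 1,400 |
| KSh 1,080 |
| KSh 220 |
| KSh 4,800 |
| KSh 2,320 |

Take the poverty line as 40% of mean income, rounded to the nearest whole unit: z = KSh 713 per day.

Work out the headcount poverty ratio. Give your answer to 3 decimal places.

0.167

1 of the 6 workers have income below KSh 713.
H = 1/6 = 0.167.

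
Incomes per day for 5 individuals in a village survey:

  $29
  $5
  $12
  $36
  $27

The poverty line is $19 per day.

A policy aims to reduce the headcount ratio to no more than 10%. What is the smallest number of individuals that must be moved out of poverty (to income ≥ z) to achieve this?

2 of the 5 individuals are poor, so H = 2/5 = 0.400.
A headcount ratio of at most 10% allows at most ⌊0.10 × 5⌋ = 0 poor individuals.
So at least 2 − 0 = 2 must be lifted.

2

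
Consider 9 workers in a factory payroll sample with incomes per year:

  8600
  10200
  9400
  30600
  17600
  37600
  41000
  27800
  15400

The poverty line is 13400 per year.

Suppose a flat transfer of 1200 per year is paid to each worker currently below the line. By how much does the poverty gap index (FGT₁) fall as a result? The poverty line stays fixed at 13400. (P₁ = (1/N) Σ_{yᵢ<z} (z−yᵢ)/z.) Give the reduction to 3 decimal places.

0.030

Before: below the line — 8600, 9400, 10200; poverty gap index (FGT₁) = 0.09950.
After the 1200 transfer: below the line — 9800, 10600, 11400; poverty gap index (FGT₁) = 0.06965.
Reduction = 0.09950 − 0.06965 = 0.030.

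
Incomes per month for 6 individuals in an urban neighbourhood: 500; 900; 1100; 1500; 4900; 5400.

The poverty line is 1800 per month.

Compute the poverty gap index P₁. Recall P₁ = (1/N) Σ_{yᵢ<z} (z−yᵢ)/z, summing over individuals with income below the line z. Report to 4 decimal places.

0.2963

Poor units: 500, 900, 1100, 1500 (q = 4 of N = 6).
Normalized shortfalls: (1800−500)/1800 = 0.7222; (1800−900)/1800 = 0.5000; (1800−1100)/1800 = 0.3889; (1800−1500)/1800 = 0.1667.
Sum of shortfalls = 1.777778; P₁ averages over all N: 1.777778 / 6 = 0.2963.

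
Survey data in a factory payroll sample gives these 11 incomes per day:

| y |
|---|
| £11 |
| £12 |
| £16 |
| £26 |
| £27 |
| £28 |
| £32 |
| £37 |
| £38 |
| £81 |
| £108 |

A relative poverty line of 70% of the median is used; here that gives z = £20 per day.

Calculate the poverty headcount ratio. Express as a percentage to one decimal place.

3 of the 11 individuals have income below £20.
H = 3/11 = 27.3%.

27.3%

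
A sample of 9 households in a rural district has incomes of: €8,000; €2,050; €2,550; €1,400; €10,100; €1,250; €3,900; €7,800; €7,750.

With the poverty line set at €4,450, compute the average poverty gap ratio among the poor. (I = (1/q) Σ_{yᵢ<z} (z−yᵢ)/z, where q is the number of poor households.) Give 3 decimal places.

Below z: €1,250, €1,400, €2,050, €2,550, €3,900 (q = 5 of N = 9).
Shortfall ratios (z−y)/z: 0.7191, 0.6854, 0.5393, 0.4270, 0.1236; sum = 2.494382.
The income-gap ratio divides by q (the poor only): 2.494382 / 5 = 0.499.

0.499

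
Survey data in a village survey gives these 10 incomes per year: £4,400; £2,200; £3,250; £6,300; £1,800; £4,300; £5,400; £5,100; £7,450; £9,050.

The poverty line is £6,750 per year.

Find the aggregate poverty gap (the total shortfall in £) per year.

£21,250

Below z: £1,800, £2,200, £3,250, £4,300, £4,400, £5,100, £5,400, £6,300 (q = 8 of N = 10).
Individual gaps: 6750−1800 = 4950; 6750−2200 = 4550; 6750−3250 = 3500; 6750−4300 = 2450; 6750−4400 = 2350; 6750−5100 = 1650; 6750−5400 = 1350; 6750−6300 = 450.
Aggregate gap = £21,250.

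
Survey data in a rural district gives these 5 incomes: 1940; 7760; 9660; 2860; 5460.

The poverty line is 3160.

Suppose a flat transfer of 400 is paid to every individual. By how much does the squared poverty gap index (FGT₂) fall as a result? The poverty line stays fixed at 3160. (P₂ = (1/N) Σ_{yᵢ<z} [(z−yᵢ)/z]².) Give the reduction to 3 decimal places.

Before: below the line — 1940, 2860; squared poverty gap index (FGT₂) = 0.03161.
After the 400 transfer: below the line — 2340; squared poverty gap index (FGT₂) = 0.01347.
Reduction = 0.03161 − 0.01347 = 0.018.

0.018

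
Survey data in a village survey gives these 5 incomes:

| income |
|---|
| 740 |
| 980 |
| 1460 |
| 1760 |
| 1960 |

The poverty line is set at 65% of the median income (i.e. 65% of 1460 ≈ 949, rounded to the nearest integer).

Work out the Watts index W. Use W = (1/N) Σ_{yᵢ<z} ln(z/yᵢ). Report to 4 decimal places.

Below the line: 740 (q = 1 of N = 5).
ln(z/y) terms: ln(949/740) = 0.2488.
W = 0.248759 / 5 = 0.0498.

0.0498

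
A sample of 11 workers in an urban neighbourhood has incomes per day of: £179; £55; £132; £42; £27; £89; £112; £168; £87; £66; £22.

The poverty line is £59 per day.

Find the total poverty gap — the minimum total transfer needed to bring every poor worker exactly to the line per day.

Below the line: £22, £27, £42, £55 (q = 4 of N = 11).
Individual gaps: 59−22 = 37; 59−27 = 32; 59−42 = 17; 59−55 = 4.
Aggregate gap = £90.

£90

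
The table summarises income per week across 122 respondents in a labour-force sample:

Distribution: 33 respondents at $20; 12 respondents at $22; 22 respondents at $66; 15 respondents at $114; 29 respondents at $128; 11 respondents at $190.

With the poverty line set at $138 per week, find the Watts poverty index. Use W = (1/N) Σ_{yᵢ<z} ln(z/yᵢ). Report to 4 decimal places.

0.8775

Incomes under z: 33×$20, 12×$22, 22×$66, 15×$114, 29×$128 (q = 111 of N = 122).
Log shortfalls: ln(138/20) = 1.9315 (×33); ln(138/22) = 1.8362 (×12); ln(138/66) = 0.7376 (×22); ln(138/114) = 0.1911 (×15); ln(138/128) = 0.0752 (×29).
W = 107.049226 / 122 = 0.8775.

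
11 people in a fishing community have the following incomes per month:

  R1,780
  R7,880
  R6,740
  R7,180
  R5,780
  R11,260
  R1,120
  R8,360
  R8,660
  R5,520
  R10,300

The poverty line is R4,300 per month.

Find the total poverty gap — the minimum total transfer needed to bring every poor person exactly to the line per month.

Poor units: R1,120, R1,780 (q = 2 of N = 11).
Individual gaps: 4300−1120 = 3180; 4300−1780 = 2520.
Aggregate gap = R5,700.

R5,700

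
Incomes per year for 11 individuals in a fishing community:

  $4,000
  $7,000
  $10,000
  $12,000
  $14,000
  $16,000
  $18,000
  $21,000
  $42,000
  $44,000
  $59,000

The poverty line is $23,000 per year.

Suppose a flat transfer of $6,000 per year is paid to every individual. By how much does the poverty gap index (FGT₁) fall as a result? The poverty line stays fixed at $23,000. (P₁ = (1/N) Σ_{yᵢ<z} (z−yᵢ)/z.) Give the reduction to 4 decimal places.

Before: below the line — $4,000, $7,000, $10,000, $12,000, $14,000, $16,000, $18,000, $21,000; poverty gap index (FGT₁) = 0.324111.
After the $6,000 transfer: below the line — $10,000, $13,000, $16,000, $18,000, $20,000, $22,000; poverty gap index (FGT₁) = 0.154150.
Reduction = 0.324111 − 0.154150 = 0.1700.

0.1700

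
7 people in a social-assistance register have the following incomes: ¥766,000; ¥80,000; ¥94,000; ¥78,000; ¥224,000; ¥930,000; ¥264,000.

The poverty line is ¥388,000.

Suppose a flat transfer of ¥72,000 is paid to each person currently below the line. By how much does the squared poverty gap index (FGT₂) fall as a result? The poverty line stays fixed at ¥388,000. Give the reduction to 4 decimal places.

0.1394

Before: below the line — ¥78,000, ¥80,000, ¥94,000, ¥224,000, ¥264,000; squared poverty gap index (FGT₂) = 0.303349.
After the ¥72,000 transfer: below the line — ¥150,000, ¥152,000, ¥166,000, ¥296,000, ¥336,000; squared poverty gap index (FGT₂) = 0.163969.
Reduction = 0.303349 − 0.163969 = 0.1394.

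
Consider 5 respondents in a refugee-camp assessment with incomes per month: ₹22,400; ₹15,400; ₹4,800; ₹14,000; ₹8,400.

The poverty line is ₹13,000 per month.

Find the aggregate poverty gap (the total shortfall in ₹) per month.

Poor units: ₹4,800, ₹8,400 (q = 2 of N = 5).
Individual gaps: 13000−4800 = 8200; 13000−8400 = 4600.
Aggregate gap = ₹12,800.

₹12,800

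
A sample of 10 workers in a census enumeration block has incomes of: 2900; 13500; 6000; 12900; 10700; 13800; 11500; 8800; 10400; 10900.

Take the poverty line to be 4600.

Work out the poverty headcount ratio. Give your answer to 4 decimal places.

0.1000

1 of the 10 workers have income below 4600.
H = 1/10 = 0.1000.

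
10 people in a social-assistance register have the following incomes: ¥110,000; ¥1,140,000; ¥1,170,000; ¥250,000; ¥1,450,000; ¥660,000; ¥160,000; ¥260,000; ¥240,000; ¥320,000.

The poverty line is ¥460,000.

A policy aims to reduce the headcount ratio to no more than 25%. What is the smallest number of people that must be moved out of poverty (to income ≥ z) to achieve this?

4

6 of the 10 people are poor, so H = 6/10 = 0.600.
A headcount ratio of at most 25% allows at most ⌊0.25 × 10⌋ = 2 poor people.
So at least 6 − 2 = 4 must be lifted.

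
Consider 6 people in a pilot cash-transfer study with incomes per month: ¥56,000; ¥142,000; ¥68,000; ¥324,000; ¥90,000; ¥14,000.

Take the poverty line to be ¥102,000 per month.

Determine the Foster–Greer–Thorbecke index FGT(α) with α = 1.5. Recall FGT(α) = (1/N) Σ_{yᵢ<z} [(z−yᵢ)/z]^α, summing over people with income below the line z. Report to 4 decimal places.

Poor units: ¥14,000, ¥56,000, ¥68,000, ¥90,000 (q = 4 of N = 6).
Gap ratios (z−y)/z: (102000−14000)/102000 = 0.8627; (102000−56000)/102000 = 0.4510; (102000−68000)/102000 = 0.3333; (102000−90000)/102000 = 0.1176.
Raised to α = 1.5: 0.80135; 0.30286; 0.19245; 0.04035.
Sum = 1.337012; FGT(1.5) = 1.337012 / 6 = 0.2228.

0.2228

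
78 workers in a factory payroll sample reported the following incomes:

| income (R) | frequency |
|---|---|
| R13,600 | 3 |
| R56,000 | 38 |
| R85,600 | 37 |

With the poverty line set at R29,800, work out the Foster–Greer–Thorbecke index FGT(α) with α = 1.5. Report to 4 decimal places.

0.0154

Poor units: 3×R13,600 (q = 3 of N = 78).
Normalized shortfalls: (29800−13600)/29800 = 0.5436 (×3).
Raised to α = 1.5: 0.40082 (×3).
Sum = 1.202457; FGT(1.5) = 1.202457 / 78 = 0.0154.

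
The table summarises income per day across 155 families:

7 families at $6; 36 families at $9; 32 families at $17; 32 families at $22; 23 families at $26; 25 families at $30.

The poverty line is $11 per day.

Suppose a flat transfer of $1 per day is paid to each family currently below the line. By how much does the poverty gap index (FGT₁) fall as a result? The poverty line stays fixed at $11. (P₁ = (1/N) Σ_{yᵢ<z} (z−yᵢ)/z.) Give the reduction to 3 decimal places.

Before: below the line — 7×$6, 36×$9; poverty gap index (FGT₁) = 0.06276.
After the $1 transfer: below the line — 7×$7, 36×$10; poverty gap index (FGT₁) = 0.03754.
Reduction = 0.06276 − 0.03754 = 0.025.

0.025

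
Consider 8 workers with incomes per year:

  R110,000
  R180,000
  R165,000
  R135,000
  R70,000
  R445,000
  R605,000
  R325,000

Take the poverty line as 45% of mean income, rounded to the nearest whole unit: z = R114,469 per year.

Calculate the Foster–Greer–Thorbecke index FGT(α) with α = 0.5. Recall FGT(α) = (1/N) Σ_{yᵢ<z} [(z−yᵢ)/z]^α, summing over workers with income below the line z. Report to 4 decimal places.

Below the line: R70,000, R110,000 (q = 2 of N = 8).
Normalized shortfalls: (114469−70000)/114469 = 0.3885; (114469−110000)/114469 = 0.0390.
Raised to α = 0.5: 0.62328; 0.19759.
Sum = 0.820871; FGT(0.5) = 0.820871 / 8 = 0.1026.

0.1026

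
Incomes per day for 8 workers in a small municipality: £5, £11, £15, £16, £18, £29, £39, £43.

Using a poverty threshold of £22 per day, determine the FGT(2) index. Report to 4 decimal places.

0.1320

Incomes under z: £5, £11, £15, £16, £18 (q = 5 of N = 8).
Shortfall ratios: (22−5)/22 = 0.7727; (22−11)/22 = 0.5000; (22−15)/22 = 0.3182; (22−16)/22 = 0.2727; (22−18)/22 = 0.1818.
Squared: 0.5971; 0.2500; 0.1012; 0.0744; 0.0331.
Sum = 1.055785; P₂ = 1.055785 / 8 = 0.1320.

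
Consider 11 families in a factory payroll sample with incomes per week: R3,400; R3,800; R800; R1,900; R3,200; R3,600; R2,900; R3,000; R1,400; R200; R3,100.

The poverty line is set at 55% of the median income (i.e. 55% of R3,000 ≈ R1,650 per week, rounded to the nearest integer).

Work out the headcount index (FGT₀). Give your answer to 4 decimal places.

3 of the 11 families have income below R1,650.
H = 3/11 = 0.2727.

0.2727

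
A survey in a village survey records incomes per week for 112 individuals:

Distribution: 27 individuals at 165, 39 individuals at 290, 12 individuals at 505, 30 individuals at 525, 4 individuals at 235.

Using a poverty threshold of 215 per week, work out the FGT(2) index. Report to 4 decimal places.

0.0130

Below z: 27×165 (q = 27 of N = 112).
Gap ratios (z−y)/z: (215−165)/215 = 0.2326 (×27).
Squared: 0.0541 (×27).
Sum = 1.460249; P₂ = 1.460249 / 112 = 0.0130.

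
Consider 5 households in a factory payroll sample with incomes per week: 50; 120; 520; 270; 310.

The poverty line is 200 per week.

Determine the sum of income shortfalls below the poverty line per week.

230

Below the line: 50, 120 (q = 2 of N = 5).
Individual gaps: 200−50 = 150; 200−120 = 80.
Aggregate gap = 230.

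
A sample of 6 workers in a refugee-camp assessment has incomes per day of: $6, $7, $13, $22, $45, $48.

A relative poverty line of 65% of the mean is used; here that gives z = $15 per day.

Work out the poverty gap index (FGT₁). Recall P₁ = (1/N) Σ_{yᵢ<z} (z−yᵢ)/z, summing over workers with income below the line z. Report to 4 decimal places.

0.2111

Incomes under z: $6, $7, $13 (q = 3 of N = 6).
Shortfall ratios: (15−6)/15 = 0.6000; (15−7)/15 = 0.5333; (15−13)/15 = 0.1333.
Sum of shortfalls = 1.266667; P₁ averages over all N: 1.266667 / 6 = 0.2111.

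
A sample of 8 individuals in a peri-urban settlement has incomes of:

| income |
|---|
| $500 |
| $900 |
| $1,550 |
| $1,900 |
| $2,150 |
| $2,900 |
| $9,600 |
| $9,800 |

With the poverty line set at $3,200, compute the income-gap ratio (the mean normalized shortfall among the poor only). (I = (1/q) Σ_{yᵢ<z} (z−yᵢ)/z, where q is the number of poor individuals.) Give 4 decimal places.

0.4844

Incomes under z: $500, $900, $1,550, $1,900, $2,150, $2,900 (q = 6 of N = 8).
Relative gaps: 0.8438, 0.7188, 0.5156, 0.4062, 0.3281, 0.0938; sum = 2.906250.
I averages over the q = 6 poor units only: 2.906250 / 6 = 0.4844.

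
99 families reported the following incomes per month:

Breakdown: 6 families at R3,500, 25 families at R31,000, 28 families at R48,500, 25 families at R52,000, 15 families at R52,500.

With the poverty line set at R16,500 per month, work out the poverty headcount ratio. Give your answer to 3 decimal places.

0.061

6 of the 99 families have income below R16,500.
H = 6/99 = 0.061.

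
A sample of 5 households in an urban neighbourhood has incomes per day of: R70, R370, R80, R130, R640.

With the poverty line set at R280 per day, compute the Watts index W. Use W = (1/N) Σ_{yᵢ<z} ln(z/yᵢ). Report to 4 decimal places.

0.6813

Incomes under z: R70, R80, R130 (q = 3 of N = 5).
ln(z/y) terms: ln(280/70) = 1.3863; ln(280/80) = 1.2528; ln(280/130) = 0.7673.
W = 3.406312 / 5 = 0.6813.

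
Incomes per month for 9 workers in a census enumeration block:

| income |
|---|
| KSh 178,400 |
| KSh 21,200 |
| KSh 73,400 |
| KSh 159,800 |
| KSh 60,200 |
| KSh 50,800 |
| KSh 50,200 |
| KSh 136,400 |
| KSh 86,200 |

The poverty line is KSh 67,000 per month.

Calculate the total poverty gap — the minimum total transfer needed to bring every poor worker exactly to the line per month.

Below the line: KSh 21,200, KSh 50,200, KSh 50,800, KSh 60,200 (q = 4 of N = 9).
Individual gaps: 67000−21200 = 45800; 67000−50200 = 16800; 67000−50800 = 16200; 67000−60200 = 6800.
Aggregate gap = KSh 85,600.

KSh 85,600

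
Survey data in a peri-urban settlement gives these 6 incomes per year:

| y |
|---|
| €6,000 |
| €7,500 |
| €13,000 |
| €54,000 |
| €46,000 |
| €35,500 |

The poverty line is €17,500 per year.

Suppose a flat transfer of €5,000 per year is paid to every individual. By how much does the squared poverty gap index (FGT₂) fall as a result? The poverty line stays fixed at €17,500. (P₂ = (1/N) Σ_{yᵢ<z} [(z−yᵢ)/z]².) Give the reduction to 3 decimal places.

0.101

Before: below the line — €6,000, €7,500, €13,000; squared poverty gap index (FGT₂) = 0.13741.
After the €5,000 transfer: below the line — €11,000, €12,500; squared poverty gap index (FGT₂) = 0.03660.
Reduction = 0.13741 − 0.03660 = 0.101.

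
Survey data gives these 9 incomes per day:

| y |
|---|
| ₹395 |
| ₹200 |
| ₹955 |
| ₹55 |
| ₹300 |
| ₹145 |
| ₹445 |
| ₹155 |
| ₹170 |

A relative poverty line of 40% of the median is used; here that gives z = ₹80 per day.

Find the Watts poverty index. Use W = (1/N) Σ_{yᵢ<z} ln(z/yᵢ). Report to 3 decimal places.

0.042

Below z: ₹55 (q = 1 of N = 9).
ln(z/y) terms: ln(80/55) = 0.3747.
W = 0.374693 / 9 = 0.042.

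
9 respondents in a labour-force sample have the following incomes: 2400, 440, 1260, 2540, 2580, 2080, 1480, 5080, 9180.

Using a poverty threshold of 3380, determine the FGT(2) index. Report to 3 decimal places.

Below z: 440, 1260, 1480, 2080, 2400, 2540, 2580 (q = 7 of N = 9).
Relative gaps: (3380−440)/3380 = 0.8698; (3380−1260)/3380 = 0.6272; (3380−1480)/3380 = 0.5621; (3380−2080)/3380 = 0.3846; (3380−2400)/3380 = 0.2899; (3380−2540)/3380 = 0.2485; (3380−2580)/3380 = 0.2367.
Squared: 0.7566; 0.3934; 0.3160; 0.1479; 0.0841; 0.0618; 0.0560.
Sum = 1.815763; P₂ = 1.815763 / 9 = 0.202.

0.202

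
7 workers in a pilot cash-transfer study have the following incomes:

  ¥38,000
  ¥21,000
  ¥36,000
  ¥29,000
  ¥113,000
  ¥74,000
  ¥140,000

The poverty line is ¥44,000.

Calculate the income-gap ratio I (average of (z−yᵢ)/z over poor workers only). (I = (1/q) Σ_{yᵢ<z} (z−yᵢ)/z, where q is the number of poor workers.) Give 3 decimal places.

0.295

Incomes under z: ¥21,000, ¥29,000, ¥36,000, ¥38,000 (q = 4 of N = 7).
Relative gaps: 0.5227, 0.3409, 0.1818, 0.1364; sum = 1.181818.
The income-gap ratio divides by q (the poor only): 1.181818 / 4 = 0.295.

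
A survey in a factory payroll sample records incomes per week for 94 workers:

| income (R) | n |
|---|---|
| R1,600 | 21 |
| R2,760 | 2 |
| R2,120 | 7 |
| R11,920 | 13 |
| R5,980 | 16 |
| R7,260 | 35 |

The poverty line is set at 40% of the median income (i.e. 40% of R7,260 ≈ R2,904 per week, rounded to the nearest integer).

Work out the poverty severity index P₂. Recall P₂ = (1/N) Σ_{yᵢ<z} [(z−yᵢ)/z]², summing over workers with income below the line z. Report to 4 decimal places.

0.0505

Below the line: 21×R1,600, 7×R2,120, 2×R2,760 (q = 30 of N = 94).
Shortfall ratios: (2904−1600)/2904 = 0.4490 (×21); (2904−2120)/2904 = 0.2700 (×7); (2904−2760)/2904 = 0.0496 (×2).
Squared: 0.2016 (×21); 0.0729 (×7); 0.0025 (×2).
Sum = 4.749410; P₂ = 4.749410 / 94 = 0.0505.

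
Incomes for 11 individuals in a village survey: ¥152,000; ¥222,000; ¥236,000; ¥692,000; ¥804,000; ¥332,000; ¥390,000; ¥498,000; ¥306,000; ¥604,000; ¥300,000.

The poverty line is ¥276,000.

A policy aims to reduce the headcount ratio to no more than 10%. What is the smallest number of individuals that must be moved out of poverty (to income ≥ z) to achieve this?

2

Currently q = 3 of N = 11 are below the line (H = 0.273).
A headcount ratio of at most 10% allows at most ⌊0.10 × 11⌋ = 1 poor individuals.
So at least 3 − 1 = 2 must be lifted.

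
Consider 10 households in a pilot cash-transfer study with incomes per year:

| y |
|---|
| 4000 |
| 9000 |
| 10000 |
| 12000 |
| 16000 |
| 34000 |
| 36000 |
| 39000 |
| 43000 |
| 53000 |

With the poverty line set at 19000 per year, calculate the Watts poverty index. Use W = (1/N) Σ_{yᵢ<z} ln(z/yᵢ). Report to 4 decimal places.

0.3579

Incomes under z: 4000, 9000, 10000, 12000, 16000 (q = 5 of N = 10).
ln(z/y) terms: ln(19000/4000) = 1.5581; ln(19000/9000) = 0.7472; ln(19000/10000) = 0.6419; ln(19000/12000) = 0.4595; ln(19000/16000) = 0.1719.
W = 3.578595 / 10 = 0.3579.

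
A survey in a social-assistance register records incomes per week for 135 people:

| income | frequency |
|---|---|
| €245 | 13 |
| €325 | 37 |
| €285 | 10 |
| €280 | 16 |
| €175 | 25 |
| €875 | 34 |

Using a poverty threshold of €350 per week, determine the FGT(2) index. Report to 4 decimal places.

Below the line: 25×€175, 13×€245, 16×€280, 10×€285, 37×€325 (q = 101 of N = 135).
Normalized shortfalls: (350−175)/350 = 0.5000 (×25); (350−245)/350 = 0.3000 (×13); (350−280)/350 = 0.2000 (×16); (350−285)/350 = 0.1857 (×10); (350−325)/350 = 0.0714 (×37).
Squared: 0.2500 (×25); 0.0900 (×13); 0.0400 (×16); 0.0345 (×10); 0.0051 (×37).
Sum = 8.593673; P₂ = 8.593673 / 135 = 0.0637.

0.0637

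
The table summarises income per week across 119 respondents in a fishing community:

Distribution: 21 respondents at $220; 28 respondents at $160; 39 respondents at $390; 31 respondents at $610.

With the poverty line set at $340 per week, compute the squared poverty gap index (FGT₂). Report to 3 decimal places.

0.088

Below z: 28×$160, 21×$220 (q = 49 of N = 119).
Normalized shortfalls: (340−160)/340 = 0.5294 (×28); (340−220)/340 = 0.3529 (×21).
Squared: 0.2803 (×28); 0.1246 (×21).
Sum = 10.463668; P₂ = 10.463668 / 119 = 0.088.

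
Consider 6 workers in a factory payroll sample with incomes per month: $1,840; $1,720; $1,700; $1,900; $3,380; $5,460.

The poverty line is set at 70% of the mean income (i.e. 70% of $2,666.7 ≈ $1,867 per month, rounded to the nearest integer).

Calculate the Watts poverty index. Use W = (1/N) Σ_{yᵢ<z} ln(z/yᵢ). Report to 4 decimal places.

0.0317

Below z: $1,700, $1,720, $1,840 (q = 3 of N = 6).
ln(z/y) terms: ln(1867/1700) = 0.0937; ln(1867/1720) = 0.0820; ln(1867/1840) = 0.0146.
W = 0.190280 / 6 = 0.0317.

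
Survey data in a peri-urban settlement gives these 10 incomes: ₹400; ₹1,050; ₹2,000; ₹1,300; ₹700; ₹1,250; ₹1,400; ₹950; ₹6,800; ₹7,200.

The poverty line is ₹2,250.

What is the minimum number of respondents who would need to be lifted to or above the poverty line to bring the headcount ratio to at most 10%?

Currently q = 8 of N = 10 are below the line (H = 0.800).
A headcount ratio of at most 10% allows at most ⌊0.10 × 10⌋ = 1 poor respondents.
So at least 8 − 1 = 7 must be lifted.

7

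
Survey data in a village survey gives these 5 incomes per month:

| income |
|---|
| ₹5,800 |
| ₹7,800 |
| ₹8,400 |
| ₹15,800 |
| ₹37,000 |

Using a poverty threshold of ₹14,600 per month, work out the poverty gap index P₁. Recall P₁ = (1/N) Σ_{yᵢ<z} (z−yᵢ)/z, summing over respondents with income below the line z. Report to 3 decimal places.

Incomes under z: ₹5,800, ₹7,800, ₹8,400 (q = 3 of N = 5).
Relative gaps: (14600−5800)/14600 = 0.6027; (14600−7800)/14600 = 0.4658; (14600−8400)/14600 = 0.4247.
Σ = 1.493151. Dividing by the full population N = 5 gives P₁ = 0.299.

0.299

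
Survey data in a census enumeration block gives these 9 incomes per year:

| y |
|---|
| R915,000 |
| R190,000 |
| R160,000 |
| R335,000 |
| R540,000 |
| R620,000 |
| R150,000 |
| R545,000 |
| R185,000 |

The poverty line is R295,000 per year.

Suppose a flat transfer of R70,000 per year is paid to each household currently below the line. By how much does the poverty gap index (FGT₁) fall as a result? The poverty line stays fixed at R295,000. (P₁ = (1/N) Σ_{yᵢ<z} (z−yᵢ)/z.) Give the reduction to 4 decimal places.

0.1055

Before: below the line — R150,000, R160,000, R185,000, R190,000; poverty gap index (FGT₁) = 0.186441.
After the R70,000 transfer: below the line — R220,000, R230,000, R255,000, R260,000; poverty gap index (FGT₁) = 0.080979.
Reduction = 0.186441 − 0.080979 = 0.1055.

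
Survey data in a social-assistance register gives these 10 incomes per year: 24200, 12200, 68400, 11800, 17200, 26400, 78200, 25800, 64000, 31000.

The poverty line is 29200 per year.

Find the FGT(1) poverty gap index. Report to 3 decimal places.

0.197

Below the line: 11800, 12200, 17200, 24200, 25800, 26400 (q = 6 of N = 10).
Shortfall ratios: (29200−11800)/29200 = 0.5959; (29200−12200)/29200 = 0.5822; (29200−17200)/29200 = 0.4110; (29200−24200)/29200 = 0.1712; (29200−25800)/29200 = 0.1164; (29200−26400)/29200 = 0.0959.
Σ = 1.972603. Dividing by the full population N = 10 gives P₁ = 0.197.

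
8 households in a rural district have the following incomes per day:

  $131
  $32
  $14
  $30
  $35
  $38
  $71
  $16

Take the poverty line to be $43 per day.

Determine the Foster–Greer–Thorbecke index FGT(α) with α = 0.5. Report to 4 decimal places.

0.4302

Incomes under z: $14, $16, $30, $32, $35, $38 (q = 6 of N = 8).
Gap ratios (z−y)/z: (43−14)/43 = 0.6744; (43−16)/43 = 0.6279; (43−30)/43 = 0.3023; (43−32)/43 = 0.2558; (43−35)/43 = 0.1860; (43−38)/43 = 0.1163.
Raised to α = 0.5: 0.82123; 0.79241; 0.54984; 0.50578; 0.43133; 0.34100.
Sum = 3.441586; FGT(0.5) = 3.441586 / 8 = 0.4302.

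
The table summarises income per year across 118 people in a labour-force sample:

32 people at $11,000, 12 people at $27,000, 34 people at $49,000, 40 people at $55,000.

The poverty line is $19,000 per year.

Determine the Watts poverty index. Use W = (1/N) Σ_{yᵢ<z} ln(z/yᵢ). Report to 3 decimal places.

Below z: 32×$11,000 (q = 32 of N = 118).
ln(z/y) terms: ln(19000/11000) = 0.5465 (×32).
W = 17.489399 / 118 = 0.148.

0.148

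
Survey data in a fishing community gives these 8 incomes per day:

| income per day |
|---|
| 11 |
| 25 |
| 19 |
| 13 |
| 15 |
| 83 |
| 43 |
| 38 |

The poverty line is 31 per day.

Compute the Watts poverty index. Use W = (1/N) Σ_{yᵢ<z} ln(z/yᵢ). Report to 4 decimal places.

Incomes under z: 11, 13, 15, 19, 25 (q = 5 of N = 8).
ln(z/y) terms: ln(31/11) = 1.0361; ln(31/13) = 0.8690; ln(31/15) = 0.7259; ln(31/19) = 0.4895; ln(31/25) = 0.2151.
W = 3.335726 / 8 = 0.4170.

0.4170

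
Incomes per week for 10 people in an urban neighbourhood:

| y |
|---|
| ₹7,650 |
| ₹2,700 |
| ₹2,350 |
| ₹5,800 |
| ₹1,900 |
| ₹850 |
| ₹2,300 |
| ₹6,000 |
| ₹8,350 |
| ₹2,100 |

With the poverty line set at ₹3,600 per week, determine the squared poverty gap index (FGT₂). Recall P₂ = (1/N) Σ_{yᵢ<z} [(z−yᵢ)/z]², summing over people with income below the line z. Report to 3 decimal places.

0.129

Poor units: ₹850, ₹1,900, ₹2,100, ₹2,300, ₹2,350, ₹2,700 (q = 6 of N = 10).
Normalized shortfalls: (3600−850)/3600 = 0.7639; (3600−1900)/3600 = 0.4722; (3600−2100)/3600 = 0.4167; (3600−2300)/3600 = 0.3611; (3600−2350)/3600 = 0.3472; (3600−2700)/3600 = 0.2500.
Squared: 0.5835; 0.2230; 0.1736; 0.1304; 0.1206; 0.0625.
Sum = 1.293596; P₂ = 1.293596 / 10 = 0.129.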